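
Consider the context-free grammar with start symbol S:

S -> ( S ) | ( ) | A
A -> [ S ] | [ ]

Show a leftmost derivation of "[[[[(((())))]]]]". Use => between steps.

S => A => [S] => [A] => [[S]] => [[A]] => [[[S]]] => [[[A]]] => [[[[S]]]] => [[[[(S)]]]] => [[[[((S))]]]] => [[[[(((S)))]]]] => [[[[(((())))]]]]

S => A   [S -> A]
A => [S]   [A -> [ S ]]
[S] => [A]   [S -> A]
[A] => [[S]]   [A -> [ S ]]
[[S]] => [[A]]   [S -> A]
[[A]] => [[[S]]]   [A -> [ S ]]
[[[S]]] => [[[A]]]   [S -> A]
[[[A]]] => [[[[S]]]]   [A -> [ S ]]
[[[[S]]]] => [[[[(S)]]]]   [S -> ( S )]
[[[[(S)]]]] => [[[[((S))]]]]   [S -> ( S )]
[[[[((S))]]]] => [[[[(((S)))]]]]   [S -> ( S )]
[[[[(((S)))]]]] => [[[[(((())))]]]]   [S -> ( )]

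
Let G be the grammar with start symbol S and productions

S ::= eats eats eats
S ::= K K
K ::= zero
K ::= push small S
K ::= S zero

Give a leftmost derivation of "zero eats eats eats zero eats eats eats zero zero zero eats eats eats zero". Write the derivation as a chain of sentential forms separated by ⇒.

S ⇒ K K ⇒ S zero K ⇒ K K zero K ⇒ zero K zero K ⇒ zero S zero zero K ⇒ zero K K zero zero K ⇒ zero S zero K zero zero K ⇒ zero eats eats eats zero K zero zero K ⇒ zero eats eats eats zero S zero zero zero K ⇒ zero eats eats eats zero eats eats eats zero zero zero K ⇒ zero eats eats eats zero eats eats eats zero zero zero S zero ⇒ zero eats eats eats zero eats eats eats zero zero zero eats eats eats zero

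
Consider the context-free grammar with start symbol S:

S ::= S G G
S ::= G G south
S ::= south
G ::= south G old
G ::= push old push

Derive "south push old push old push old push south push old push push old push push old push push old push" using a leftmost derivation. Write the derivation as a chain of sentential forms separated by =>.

S => S G G => S G G G G => G G south G G G G => south G old G south G G G G => south push old push old G south G G G G => south push old push old push old push south G G G G => south push old push old push old push south push old push G G G => south push old push old push old push south push old push push old push G G => south push old push old push old push south push old push push old push push old push G => south push old push old push old push south push old push push old push push old push push old push

S => S G G   [S ::= S G G]
S G G => S G G G G   [S ::= S G G]
S G G G G => G G south G G G G   [S ::= G G south]
G G south G G G G => south G old G south G G G G   [G ::= south G old]
south G old G south G G G G => south push old push old G south G G G G   [G ::= push old push]
south push old push old G south G G G G => south push old push old push old push south G G G G   [G ::= push old push]
south push old push old push old push south G G G G => south push old push old push old push south push old push G G G   [G ::= push old push]
south push old push old push old push south push old push G G G => south push old push old push old push south push old push push old push G G   [G ::= push old push]
south push old push old push old push south push old push push old push G G => south push old push old push old push south push old push push old push push old push G   [G ::= push old push]
south push old push old push old push south push old push push old push push old push G => south push old push old push old push south push old push push old push push old push push old push   [G ::= push old push]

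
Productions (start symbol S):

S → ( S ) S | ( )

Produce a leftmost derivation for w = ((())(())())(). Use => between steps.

S => (S)S => ((S)S)S => ((())S)S => ((())(S)S)S => ((())(())S)S => ((())(())())S => ((())(())())()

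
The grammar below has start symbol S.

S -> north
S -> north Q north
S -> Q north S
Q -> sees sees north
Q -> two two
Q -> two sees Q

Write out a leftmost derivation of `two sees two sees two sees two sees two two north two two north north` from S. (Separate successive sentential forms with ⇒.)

S ⇒ Q north S ⇒ two sees Q north S ⇒ two sees two sees Q north S ⇒ two sees two sees two sees Q north S ⇒ two sees two sees two sees two sees Q north S ⇒ two sees two sees two sees two sees two two north S ⇒ two sees two sees two sees two sees two two north Q north S ⇒ two sees two sees two sees two sees two two north two two north S ⇒ two sees two sees two sees two sees two two north two two north north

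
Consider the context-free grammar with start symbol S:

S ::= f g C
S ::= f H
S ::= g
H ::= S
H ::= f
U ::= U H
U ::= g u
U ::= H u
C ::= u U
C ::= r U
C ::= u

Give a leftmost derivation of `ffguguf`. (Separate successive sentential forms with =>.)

S=>fH=>fS=>ffgC=>ffguU=>ffguUH=>ffguHuH=>ffguSuH=>ffguguH=>ffguguf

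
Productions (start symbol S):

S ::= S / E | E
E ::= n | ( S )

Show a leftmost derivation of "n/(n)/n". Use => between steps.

S => S/E => S/E/E => E/E/E => n/E/E => n/(S)/E => n/(E)/E => n/(n)/E => n/(n)/n

S => S/E   [S ::= S / E]
S/E => S/E/E   [S ::= S / E]
S/E/E => E/E/E   [S ::= E]
E/E/E => n/E/E   [E ::= n]
n/E/E => n/(S)/E   [E ::= ( S )]
n/(S)/E => n/(E)/E   [S ::= E]
n/(E)/E => n/(n)/E   [E ::= n]
n/(n)/E => n/(n)/n   [E ::= n]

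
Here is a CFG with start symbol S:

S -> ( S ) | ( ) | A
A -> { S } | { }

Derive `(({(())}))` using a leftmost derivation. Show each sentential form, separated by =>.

S => (S) => ((S)) => ((A)) => (({S})) => (({(S)})) => (({(())}))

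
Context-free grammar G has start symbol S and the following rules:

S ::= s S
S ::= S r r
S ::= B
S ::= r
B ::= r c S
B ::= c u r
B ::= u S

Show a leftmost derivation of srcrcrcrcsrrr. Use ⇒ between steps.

S ⇒ sS   [S ::= s S]
sS ⇒ sB   [S ::= B]
sB ⇒ srcS   [B ::= r c S]
srcS ⇒ srcB   [S ::= B]
srcB ⇒ srcrcS   [B ::= r c S]
srcrcS ⇒ srcrcB   [S ::= B]
srcrcB ⇒ srcrcrcS   [B ::= r c S]
srcrcrcS ⇒ srcrcrcB   [S ::= B]
srcrcrcB ⇒ srcrcrcrcS   [B ::= r c S]
srcrcrcrcS ⇒ srcrcrcrcsS   [S ::= s S]
srcrcrcrcsS ⇒ srcrcrcrcsSrr   [S ::= S r r]
srcrcrcrcsSrr ⇒ srcrcrcrcsrrr   [S ::= r]

S ⇒ sS ⇒ sB ⇒ srcS ⇒ srcB ⇒ srcrcS ⇒ srcrcB ⇒ srcrcrcS ⇒ srcrcrcB ⇒ srcrcrcrcS ⇒ srcrcrcrcsS ⇒ srcrcrcrcsSrr ⇒ srcrcrcrcsrrr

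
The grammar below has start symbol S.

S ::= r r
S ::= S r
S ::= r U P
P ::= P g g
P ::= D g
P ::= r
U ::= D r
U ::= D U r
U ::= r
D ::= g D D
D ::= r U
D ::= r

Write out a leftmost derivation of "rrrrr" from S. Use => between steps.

S=>Sr=>rUPr=>rDrPr=>rrrPr=>rrrrr

S => Sr   [S ::= S r]
Sr => rUPr   [S ::= r U P]
rUPr => rDrPr   [U ::= D r]
rDrPr => rrrPr   [D ::= r]
rrrPr => rrrrr   [P ::= r]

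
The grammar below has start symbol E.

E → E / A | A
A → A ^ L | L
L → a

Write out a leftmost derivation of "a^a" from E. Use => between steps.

E => A => A^L => L^L => a^L => a^a

E => A   [E → A]
A => A^L   [A → A ^ L]
A^L => L^L   [A → L]
L^L => a^L   [L → a]
a^L => a^a   [L → a]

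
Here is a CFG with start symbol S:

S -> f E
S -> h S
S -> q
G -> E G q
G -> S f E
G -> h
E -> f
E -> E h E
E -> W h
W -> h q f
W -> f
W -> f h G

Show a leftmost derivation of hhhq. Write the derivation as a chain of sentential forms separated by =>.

S=>hS=>hhS=>hhhS=>hhhq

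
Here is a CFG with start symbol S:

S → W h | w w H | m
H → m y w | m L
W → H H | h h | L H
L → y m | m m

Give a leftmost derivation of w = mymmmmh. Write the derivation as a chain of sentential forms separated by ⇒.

S⇒Wh⇒HHh⇒mLHh⇒mymHh⇒mymmLh⇒mymmmmh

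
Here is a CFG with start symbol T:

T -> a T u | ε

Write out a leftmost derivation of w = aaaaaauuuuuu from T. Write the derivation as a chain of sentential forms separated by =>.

T=>aTu=>aaTuu=>aaaTuuu=>aaaaTuuuu=>aaaaaTuuuuu=>aaaaaaTuuuuuu=>aaaaaauuuuuu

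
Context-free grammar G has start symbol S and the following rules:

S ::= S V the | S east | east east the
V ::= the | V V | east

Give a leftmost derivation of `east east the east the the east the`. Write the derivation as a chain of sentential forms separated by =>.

S => S V the => S V the V the => S east V the V the => east east the east V the V the => east east the east the the V the => east east the east the the east the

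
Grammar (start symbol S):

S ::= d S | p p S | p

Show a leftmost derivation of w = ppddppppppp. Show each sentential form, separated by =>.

S => ppS   [S ::= p p S]
ppS => ppdS   [S ::= d S]
ppdS => ppddS   [S ::= d S]
ppddS => ppddppS   [S ::= p p S]
ppddppS => ppddppppS   [S ::= p p S]
ppddppppS => ppddppppppS   [S ::= p p S]
ppddppppppS => ppddppppppp   [S ::= p]

S=>ppS=>ppdS=>ppddS=>ppddppS=>ppddppppS=>ppddppppppS=>ppddppppppp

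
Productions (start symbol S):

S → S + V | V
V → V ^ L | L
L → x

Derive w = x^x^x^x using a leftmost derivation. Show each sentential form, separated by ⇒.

S ⇒ V ⇒ V^L ⇒ V^L^L ⇒ V^L^L^L ⇒ L^L^L^L ⇒ x^L^L^L ⇒ x^x^L^L ⇒ x^x^x^L ⇒ x^x^x^x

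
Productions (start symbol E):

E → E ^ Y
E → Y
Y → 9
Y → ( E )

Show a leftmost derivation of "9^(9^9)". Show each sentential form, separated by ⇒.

E ⇒ E^Y   [E → E ^ Y]
E^Y ⇒ Y^Y   [E → Y]
Y^Y ⇒ 9^Y   [Y → 9]
9^Y ⇒ 9^(E)   [Y → ( E )]
9^(E) ⇒ 9^(E^Y)   [E → E ^ Y]
9^(E^Y) ⇒ 9^(Y^Y)   [E → Y]
9^(Y^Y) ⇒ 9^(9^Y)   [Y → 9]
9^(9^Y) ⇒ 9^(9^9)   [Y → 9]

E⇒E^Y⇒Y^Y⇒9^Y⇒9^(E)⇒9^(E^Y)⇒9^(Y^Y)⇒9^(9^Y)⇒9^(9^9)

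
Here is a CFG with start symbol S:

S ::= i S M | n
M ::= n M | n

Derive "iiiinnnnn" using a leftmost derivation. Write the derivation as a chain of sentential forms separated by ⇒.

S ⇒ iSM   [S ::= i S M]
iSM ⇒ iiSMM   [S ::= i S M]
iiSMM ⇒ iiiSMMM   [S ::= i S M]
iiiSMMM ⇒ iiiiSMMMM   [S ::= i S M]
iiiiSMMMM ⇒ iiiinMMMM   [S ::= n]
iiiinMMMM ⇒ iiiinnMMM   [M ::= n]
iiiinnMMM ⇒ iiiinnnMM   [M ::= n]
iiiinnnMM ⇒ iiiinnnnM   [M ::= n]
iiiinnnnM ⇒ iiiinnnnn   [M ::= n]

S ⇒ iSM ⇒ iiSMM ⇒ iiiSMMM ⇒ iiiiSMMMM ⇒ iiiinMMMM ⇒ iiiinnMMM ⇒ iiiinnnMM ⇒ iiiinnnnM ⇒ iiiinnnnn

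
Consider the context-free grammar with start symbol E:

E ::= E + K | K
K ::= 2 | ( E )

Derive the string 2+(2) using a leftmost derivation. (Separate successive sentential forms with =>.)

E => E+K   [E ::= E + K]
E+K => K+K   [E ::= K]
K+K => 2+K   [K ::= 2]
2+K => 2+(E)   [K ::= ( E )]
2+(E) => 2+(K)   [E ::= K]
2+(K) => 2+(2)   [K ::= 2]

E => E+K => K+K => 2+K => 2+(E) => 2+(K) => 2+(2)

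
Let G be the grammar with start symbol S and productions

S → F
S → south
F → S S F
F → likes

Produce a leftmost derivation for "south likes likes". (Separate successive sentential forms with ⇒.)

S ⇒ F ⇒ S S F ⇒ south S F ⇒ south F F ⇒ south likes F ⇒ south likes likes

S ⇒ F   [S → F]
F ⇒ S S F   [F → S S F]
S S F ⇒ south S F   [S → south]
south S F ⇒ south F F   [S → F]
south F F ⇒ south likes F   [F → likes]
south likes F ⇒ south likes likes   [F → likes]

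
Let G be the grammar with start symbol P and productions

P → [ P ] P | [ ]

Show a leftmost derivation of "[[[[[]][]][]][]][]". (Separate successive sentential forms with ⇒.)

P⇒[P]P⇒[[P]P]P⇒[[[P]P]P]P⇒[[[[P]P]P]P]P⇒[[[[[]]P]P]P]P⇒[[[[[]][]]P]P]P⇒[[[[[]][]][]]P]P⇒[[[[[]][]][]][]]P⇒[[[[[]][]][]][]][]

P ⇒ [P]P   [P → [ P ] P]
[P]P ⇒ [[P]P]P   [P → [ P ] P]
[[P]P]P ⇒ [[[P]P]P]P   [P → [ P ] P]
[[[P]P]P]P ⇒ [[[[P]P]P]P]P   [P → [ P ] P]
[[[[P]P]P]P]P ⇒ [[[[[]]P]P]P]P   [P → [ ]]
[[[[[]]P]P]P]P ⇒ [[[[[]][]]P]P]P   [P → [ ]]
[[[[[]][]]P]P]P ⇒ [[[[[]][]][]]P]P   [P → [ ]]
[[[[[]][]][]]P]P ⇒ [[[[[]][]][]][]]P   [P → [ ]]
[[[[[]][]][]][]]P ⇒ [[[[[]][]][]][]][]   [P → [ ]]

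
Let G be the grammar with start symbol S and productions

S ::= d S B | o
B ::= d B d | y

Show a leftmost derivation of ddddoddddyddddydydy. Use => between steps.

S => dSB => ddSBB => dddSBBB => ddddSBBBB => ddddoBBBB => ddddodBdBBB => ddddoddBddBBB => ddddodddBdddBBB => ddddoddddBddddBBB => ddddoddddyddddBBB => ddddoddddyddddyBB => ddddoddddyddddydBdB => ddddoddddyddddydydB => ddddoddddyddddydydy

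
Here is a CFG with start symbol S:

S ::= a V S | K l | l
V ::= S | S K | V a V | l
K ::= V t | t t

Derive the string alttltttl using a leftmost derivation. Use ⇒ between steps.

S ⇒ Kl ⇒ Vtl ⇒ SKtl ⇒ aVSKtl ⇒ alSKtl ⇒ alKlKtl ⇒ alttlKtl ⇒ alttltttl

S ⇒ Kl   [S ::= K l]
Kl ⇒ Vtl   [K ::= V t]
Vtl ⇒ SKtl   [V ::= S K]
SKtl ⇒ aVSKtl   [S ::= a V S]
aVSKtl ⇒ alSKtl   [V ::= l]
alSKtl ⇒ alKlKtl   [S ::= K l]
alKlKtl ⇒ alttlKtl   [K ::= t t]
alttlKtl ⇒ alttltttl   [K ::= t t]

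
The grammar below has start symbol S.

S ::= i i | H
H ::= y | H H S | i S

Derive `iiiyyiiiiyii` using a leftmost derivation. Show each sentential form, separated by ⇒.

S⇒H⇒HHS⇒HHSHS⇒iSHSHS⇒iiiHSHS⇒iiiHHSSHS⇒iiiyHSSHS⇒iiiyySSHS⇒iiiyyiiSHS⇒iiiyyiiiiHS⇒iiiyyiiiiyS⇒iiiyyiiiiyii

S ⇒ H   [S ::= H]
H ⇒ HHS   [H ::= H H S]
HHS ⇒ HHSHS   [H ::= H H S]
HHSHS ⇒ iSHSHS   [H ::= i S]
iSHSHS ⇒ iiiHSHS   [S ::= i i]
iiiHSHS ⇒ iiiHHSSHS   [H ::= H H S]
iiiHHSSHS ⇒ iiiyHSSHS   [H ::= y]
iiiyHSSHS ⇒ iiiyySSHS   [H ::= y]
iiiyySSHS ⇒ iiiyyiiSHS   [S ::= i i]
iiiyyiiSHS ⇒ iiiyyiiiiHS   [S ::= i i]
iiiyyiiiiHS ⇒ iiiyyiiiiyS   [H ::= y]
iiiyyiiiiyS ⇒ iiiyyiiiiyii   [S ::= i i]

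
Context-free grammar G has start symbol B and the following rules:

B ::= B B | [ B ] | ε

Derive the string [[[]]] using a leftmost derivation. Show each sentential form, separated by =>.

B=>BB=>[B]B=>[BB]B=>[[B]B]B=>[[BB]B]B=>[[BBB]B]B=>[[[B]BB]B]B=>[[[]BB]B]B=>[[[]B]B]B=>[[[]]B]B=>[[[]]]B=>[[[]]]

B => BB   [B ::= B B]
BB => [B]B   [B ::= [ B ]]
[B]B => [BB]B   [B ::= B B]
[BB]B => [[B]B]B   [B ::= [ B ]]
[[B]B]B => [[BB]B]B   [B ::= B B]
[[BB]B]B => [[BBB]B]B   [B ::= B B]
[[BBB]B]B => [[[B]BB]B]B   [B ::= [ B ]]
[[[B]BB]B]B => [[[]BB]B]B   [B ::= ε]
[[[]BB]B]B => [[[]B]B]B   [B ::= ε]
[[[]B]B]B => [[[]]B]B   [B ::= ε]
[[[]]B]B => [[[]]]B   [B ::= ε]
[[[]]]B => [[[]]]   [B ::= ε]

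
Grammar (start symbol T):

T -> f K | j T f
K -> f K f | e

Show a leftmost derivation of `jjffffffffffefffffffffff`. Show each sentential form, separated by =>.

T => jTf => jjTff => jjfKff => jjffKfff => jjfffKffff => jjffffKfffff => jjfffffKffffff => jjffffffKfffffff => jjfffffffKffffffff => jjffffffffKfffffffff => jjfffffffffKffffffffff => jjffffffffffKfffffffffff => jjffffffffffefffffffffff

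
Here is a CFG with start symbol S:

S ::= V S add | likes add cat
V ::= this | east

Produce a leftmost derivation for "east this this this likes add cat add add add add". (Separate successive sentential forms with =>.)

S => V S add   [S ::= V S add]
V S add => east S add   [V ::= east]
east S add => east V S add add   [S ::= V S add]
east V S add add => east this S add add   [V ::= this]
east this S add add => east this V S add add add   [S ::= V S add]
east this V S add add add => east this this S add add add   [V ::= this]
east this this S add add add => east this this V S add add add add   [S ::= V S add]
east this this V S add add add add => east this this this S add add add add   [V ::= this]
east this this this S add add add add => east this this this likes add cat add add add add   [S ::= likes add cat]

S => V S add => east S add => east V S add add => east this S add add => east this V S add add add => east this this S add add add => east this this V S add add add add => east this this this S add add add add => east this this this likes add cat add add add add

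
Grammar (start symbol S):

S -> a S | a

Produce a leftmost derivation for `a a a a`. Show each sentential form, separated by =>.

S => a S => a a S => a a a S => a a a a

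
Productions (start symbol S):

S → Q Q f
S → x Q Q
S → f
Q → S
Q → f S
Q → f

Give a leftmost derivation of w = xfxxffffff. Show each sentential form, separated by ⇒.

S⇒xQQ⇒xfSQ⇒xfxQQQ⇒xfxSQQ⇒xfxxQQQQ⇒xfxxSQQQ⇒xfxxQQfQQQ⇒xfxxfQfQQQ⇒xfxxfffQQQ⇒xfxxffffQQ⇒xfxxfffffQ⇒xfxxffffff

S ⇒ xQQ   [S → x Q Q]
xQQ ⇒ xfSQ   [Q → f S]
xfSQ ⇒ xfxQQQ   [S → x Q Q]
xfxQQQ ⇒ xfxSQQ   [Q → S]
xfxSQQ ⇒ xfxxQQQQ   [S → x Q Q]
xfxxQQQQ ⇒ xfxxSQQQ   [Q → S]
xfxxSQQQ ⇒ xfxxQQfQQQ   [S → Q Q f]
xfxxQQfQQQ ⇒ xfxxfQfQQQ   [Q → f]
xfxxfQfQQQ ⇒ xfxxfffQQQ   [Q → f]
xfxxfffQQQ ⇒ xfxxffffQQ   [Q → f]
xfxxffffQQ ⇒ xfxxfffffQ   [Q → f]
xfxxfffffQ ⇒ xfxxffffff   [Q → f]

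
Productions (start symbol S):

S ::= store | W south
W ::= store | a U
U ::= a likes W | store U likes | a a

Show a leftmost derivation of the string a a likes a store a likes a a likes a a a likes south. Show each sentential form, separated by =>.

S => W south => a U south => a a likes W south => a a likes a U south => a a likes a store U likes south => a a likes a store a likes W likes south => a a likes a store a likes a U likes south => a a likes a store a likes a a likes W likes south => a a likes a store a likes a a likes a U likes south => a a likes a store a likes a a likes a a a likes south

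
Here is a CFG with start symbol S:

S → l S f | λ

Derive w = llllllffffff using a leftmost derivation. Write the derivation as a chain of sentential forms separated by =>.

S => lSf => llSff => lllSfff => llllSffff => lllllSfffff => llllllSffffff => llllllffffff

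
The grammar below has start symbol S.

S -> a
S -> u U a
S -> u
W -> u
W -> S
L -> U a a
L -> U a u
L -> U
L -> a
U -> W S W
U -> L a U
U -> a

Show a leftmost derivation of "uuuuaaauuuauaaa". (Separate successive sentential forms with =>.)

S => uUa   [S -> u U a]
uUa => uLaUa   [U -> L a U]
uLaUa => uUaaaUa   [L -> U a a]
uUaaaUa => uWSWaaaUa   [U -> W S W]
uWSWaaaUa => uuSWaaaUa   [W -> u]
uuSWaaaUa => uuuWaaaUa   [S -> u]
uuuWaaaUa => uuuuaaaUa   [W -> u]
uuuuaaaUa => uuuuaaaLaUa   [U -> L a U]
uuuuaaaLaUa => uuuuaaaUauaUa   [L -> U a u]
uuuuaaaUauaUa => uuuuaaaWSWauaUa   [U -> W S W]
uuuuaaaWSWauaUa => uuuuaaauSWauaUa   [W -> u]
uuuuaaauSWauaUa => uuuuaaauuWauaUa   [S -> u]
uuuuaaauuWauaUa => uuuuaaauuuauaUa   [W -> u]
uuuuaaauuuauaUa => uuuuaaauuuauaaa   [U -> a]

S=>uUa=>uLaUa=>uUaaaUa=>uWSWaaaUa=>uuSWaaaUa=>uuuWaaaUa=>uuuuaaaUa=>uuuuaaaLaUa=>uuuuaaaUauaUa=>uuuuaaaWSWauaUa=>uuuuaaauSWauaUa=>uuuuaaauuWauaUa=>uuuuaaauuuauaUa=>uuuuaaauuuauaaa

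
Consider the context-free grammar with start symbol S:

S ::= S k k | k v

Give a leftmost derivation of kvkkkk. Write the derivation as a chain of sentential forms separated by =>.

S => Skk => Skkkk => kvkkkk

S => Skk   [S ::= S k k]
Skk => Skkkk   [S ::= S k k]
Skkkk => kvkkkk   [S ::= k v]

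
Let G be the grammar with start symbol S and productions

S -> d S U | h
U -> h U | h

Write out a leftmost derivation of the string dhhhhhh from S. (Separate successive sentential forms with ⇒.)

S⇒dSU⇒dhU⇒dhhU⇒dhhhU⇒dhhhhU⇒dhhhhhU⇒dhhhhhh

S ⇒ dSU   [S -> d S U]
dSU ⇒ dhU   [S -> h]
dhU ⇒ dhhU   [U -> h U]
dhhU ⇒ dhhhU   [U -> h U]
dhhhU ⇒ dhhhhU   [U -> h U]
dhhhhU ⇒ dhhhhhU   [U -> h U]
dhhhhhU ⇒ dhhhhhh   [U -> h]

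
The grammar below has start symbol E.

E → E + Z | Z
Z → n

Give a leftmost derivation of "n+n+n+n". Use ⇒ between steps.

E ⇒ E+Z   [E → E + Z]
E+Z ⇒ E+Z+Z   [E → E + Z]
E+Z+Z ⇒ E+Z+Z+Z   [E → E + Z]
E+Z+Z+Z ⇒ Z+Z+Z+Z   [E → Z]
Z+Z+Z+Z ⇒ n+Z+Z+Z   [Z → n]
n+Z+Z+Z ⇒ n+n+Z+Z   [Z → n]
n+n+Z+Z ⇒ n+n+n+Z   [Z → n]
n+n+n+Z ⇒ n+n+n+n   [Z → n]

E ⇒ E+Z ⇒ E+Z+Z ⇒ E+Z+Z+Z ⇒ Z+Z+Z+Z ⇒ n+Z+Z+Z ⇒ n+n+Z+Z ⇒ n+n+n+Z ⇒ n+n+n+n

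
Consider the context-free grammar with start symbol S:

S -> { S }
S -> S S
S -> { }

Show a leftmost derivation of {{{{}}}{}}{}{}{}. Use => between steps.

S => SS   [S -> S S]
SS => SSS   [S -> S S]
SSS => SSSS   [S -> S S]
SSSS => {S}SSS   [S -> { S }]
{S}SSS => {SS}SSS   [S -> S S]
{SS}SSS => {{S}S}SSS   [S -> { S }]
{{S}S}SSS => {{{S}}S}SSS   [S -> { S }]
{{{S}}S}SSS => {{{{}}}S}SSS   [S -> { }]
{{{{}}}S}SSS => {{{{}}}{}}SSS   [S -> { }]
{{{{}}}{}}SSS => {{{{}}}{}}{}SS   [S -> { }]
{{{{}}}{}}{}SS => {{{{}}}{}}{}{}S   [S -> { }]
{{{{}}}{}}{}{}S => {{{{}}}{}}{}{}{}   [S -> { }]

S => SS => SSS => SSSS => {S}SSS => {SS}SSS => {{S}S}SSS => {{{S}}S}SSS => {{{{}}}S}SSS => {{{{}}}{}}SSS => {{{{}}}{}}{}SS => {{{{}}}{}}{}{}S => {{{{}}}{}}{}{}{}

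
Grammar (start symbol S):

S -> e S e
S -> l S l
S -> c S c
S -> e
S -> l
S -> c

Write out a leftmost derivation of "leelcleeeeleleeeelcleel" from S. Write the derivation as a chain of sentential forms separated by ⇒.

S ⇒ lSl ⇒ leSel ⇒ leeSeel ⇒ leelSleel ⇒ leelcScleel ⇒ leelclSlcleel ⇒ leelcleSelcleel ⇒ leelcleeSeelcleel ⇒ leelcleeeSeeelcleel ⇒ leelcleeeeSeeeelcleel ⇒ leelcleeeelSleeeelcleel ⇒ leelcleeeeleleeeelcleel

S ⇒ lSl   [S -> l S l]
lSl ⇒ leSel   [S -> e S e]
leSel ⇒ leeSeel   [S -> e S e]
leeSeel ⇒ leelSleel   [S -> l S l]
leelSleel ⇒ leelcScleel   [S -> c S c]
leelcScleel ⇒ leelclSlcleel   [S -> l S l]
leelclSlcleel ⇒ leelcleSelcleel   [S -> e S e]
leelcleSelcleel ⇒ leelcleeSeelcleel   [S -> e S e]
leelcleeSeelcleel ⇒ leelcleeeSeeelcleel   [S -> e S e]
leelcleeeSeeelcleel ⇒ leelcleeeeSeeeelcleel   [S -> e S e]
leelcleeeeSeeeelcleel ⇒ leelcleeeelSleeeelcleel   [S -> l S l]
leelcleeeelSleeeelcleel ⇒ leelcleeeeleleeeelcleel   [S -> e]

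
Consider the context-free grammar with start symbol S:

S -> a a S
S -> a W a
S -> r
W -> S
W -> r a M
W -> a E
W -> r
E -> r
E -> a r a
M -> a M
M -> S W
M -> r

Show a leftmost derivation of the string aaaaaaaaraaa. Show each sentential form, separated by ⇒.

S ⇒ aaS ⇒ aaaWa ⇒ aaaSa ⇒ aaaaaSa ⇒ aaaaaaWaa ⇒ aaaaaaaEaa ⇒ aaaaaaaaraaa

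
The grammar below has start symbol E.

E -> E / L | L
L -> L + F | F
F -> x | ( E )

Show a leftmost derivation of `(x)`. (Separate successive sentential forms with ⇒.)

E ⇒ L   [E -> L]
L ⇒ F   [L -> F]
F ⇒ (E)   [F -> ( E )]
(E) ⇒ (L)   [E -> L]
(L) ⇒ (F)   [L -> F]
(F) ⇒ (x)   [F -> x]

E ⇒ L ⇒ F ⇒ (E) ⇒ (L) ⇒ (F) ⇒ (x)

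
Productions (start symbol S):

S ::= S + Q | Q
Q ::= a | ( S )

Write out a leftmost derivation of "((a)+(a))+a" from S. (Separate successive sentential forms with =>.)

S => S+Q => Q+Q => (S)+Q => (S+Q)+Q => (Q+Q)+Q => ((S)+Q)+Q => ((Q)+Q)+Q => ((a)+Q)+Q => ((a)+(S))+Q => ((a)+(Q))+Q => ((a)+(a))+Q => ((a)+(a))+a

S => S+Q   [S ::= S + Q]
S+Q => Q+Q   [S ::= Q]
Q+Q => (S)+Q   [Q ::= ( S )]
(S)+Q => (S+Q)+Q   [S ::= S + Q]
(S+Q)+Q => (Q+Q)+Q   [S ::= Q]
(Q+Q)+Q => ((S)+Q)+Q   [Q ::= ( S )]
((S)+Q)+Q => ((Q)+Q)+Q   [S ::= Q]
((Q)+Q)+Q => ((a)+Q)+Q   [Q ::= a]
((a)+Q)+Q => ((a)+(S))+Q   [Q ::= ( S )]
((a)+(S))+Q => ((a)+(Q))+Q   [S ::= Q]
((a)+(Q))+Q => ((a)+(a))+Q   [Q ::= a]
((a)+(a))+Q => ((a)+(a))+a   [Q ::= a]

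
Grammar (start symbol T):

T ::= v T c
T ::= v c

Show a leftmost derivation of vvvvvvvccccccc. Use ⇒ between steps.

T ⇒ vTc   [T ::= v T c]
vTc ⇒ vvTcc   [T ::= v T c]
vvTcc ⇒ vvvTccc   [T ::= v T c]
vvvTccc ⇒ vvvvTcccc   [T ::= v T c]
vvvvTcccc ⇒ vvvvvTccccc   [T ::= v T c]
vvvvvTccccc ⇒ vvvvvvTcccccc   [T ::= v T c]
vvvvvvTcccccc ⇒ vvvvvvvccccccc   [T ::= v c]

T ⇒ vTc ⇒ vvTcc ⇒ vvvTccc ⇒ vvvvTcccc ⇒ vvvvvTccccc ⇒ vvvvvvTcccccc ⇒ vvvvvvvccccccc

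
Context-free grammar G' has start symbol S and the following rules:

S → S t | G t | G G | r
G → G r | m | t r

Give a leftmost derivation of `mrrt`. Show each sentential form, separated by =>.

S => Gt   [S → G t]
Gt => Grt   [G → G r]
Grt => Grrt   [G → G r]
Grrt => mrrt   [G → m]

S => Gt => Grt => Grrt => mrrt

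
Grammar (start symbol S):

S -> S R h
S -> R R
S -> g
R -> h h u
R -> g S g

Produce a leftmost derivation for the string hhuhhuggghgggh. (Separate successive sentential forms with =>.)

S=>SRh=>SRhRh=>RRRhRh=>hhuRRhRh=>hhuhhuRhRh=>hhuhhugSghRh=>hhuhhuggghRh=>hhuhhuggghgSgh=>hhuhhuggghgggh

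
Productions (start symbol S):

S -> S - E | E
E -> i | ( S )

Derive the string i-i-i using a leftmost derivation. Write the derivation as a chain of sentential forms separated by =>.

S => S-E => S-E-E => E-E-E => i-E-E => i-i-E => i-i-i

S => S-E   [S -> S - E]
S-E => S-E-E   [S -> S - E]
S-E-E => E-E-E   [S -> E]
E-E-E => i-E-E   [E -> i]
i-E-E => i-i-E   [E -> i]
i-i-E => i-i-i   [E -> i]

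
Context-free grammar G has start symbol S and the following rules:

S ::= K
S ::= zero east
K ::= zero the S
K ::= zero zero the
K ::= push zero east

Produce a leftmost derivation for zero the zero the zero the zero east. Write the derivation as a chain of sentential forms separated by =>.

S => K => zero the S => zero the K => zero the zero the S => zero the zero the K => zero the zero the zero the S => zero the zero the zero the zero east

S => K   [S ::= K]
K => zero the S   [K ::= zero the S]
zero the S => zero the K   [S ::= K]
zero the K => zero the zero the S   [K ::= zero the S]
zero the zero the S => zero the zero the K   [S ::= K]
zero the zero the K => zero the zero the zero the S   [K ::= zero the S]
zero the zero the zero the S => zero the zero the zero the zero east   [S ::= zero east]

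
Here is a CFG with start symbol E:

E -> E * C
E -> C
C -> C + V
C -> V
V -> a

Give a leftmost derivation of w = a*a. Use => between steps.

E=>E*C=>C*C=>V*C=>a*C=>a*V=>a*a

E => E*C   [E -> E * C]
E*C => C*C   [E -> C]
C*C => V*C   [C -> V]
V*C => a*C   [V -> a]
a*C => a*V   [C -> V]
a*V => a*a   [V -> a]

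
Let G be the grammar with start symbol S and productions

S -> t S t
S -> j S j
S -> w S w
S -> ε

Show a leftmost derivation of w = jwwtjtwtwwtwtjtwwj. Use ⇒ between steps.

S ⇒ jSj   [S -> j S j]
jSj ⇒ jwSwj   [S -> w S w]
jwSwj ⇒ jwwSwwj   [S -> w S w]
jwwSwwj ⇒ jwwtStwwj   [S -> t S t]
jwwtStwwj ⇒ jwwtjSjtwwj   [S -> j S j]
jwwtjSjtwwj ⇒ jwwtjtStjtwwj   [S -> t S t]
jwwtjtStjtwwj ⇒ jwwtjtwSwtjtwwj   [S -> w S w]
jwwtjtwSwtjtwwj ⇒ jwwtjtwtStwtjtwwj   [S -> t S t]
jwwtjtwtStwtjtwwj ⇒ jwwtjtwtwSwtwtjtwwj   [S -> w S w]
jwwtjtwtwSwtwtjtwwj ⇒ jwwtjtwtwwtwtjtwwj   [S -> ε]

S⇒jSj⇒jwSwj⇒jwwSwwj⇒jwwtStwwj⇒jwwtjSjtwwj⇒jwwtjtStjtwwj⇒jwwtjtwSwtjtwwj⇒jwwtjtwtStwtjtwwj⇒jwwtjtwtwSwtwtjtwwj⇒jwwtjtwtwwtwtjtwwj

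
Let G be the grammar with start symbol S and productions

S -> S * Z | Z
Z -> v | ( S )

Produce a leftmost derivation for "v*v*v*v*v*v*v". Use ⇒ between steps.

S ⇒ S*Z ⇒ S*Z*Z ⇒ S*Z*Z*Z ⇒ S*Z*Z*Z*Z ⇒ S*Z*Z*Z*Z*Z ⇒ S*Z*Z*Z*Z*Z*Z ⇒ Z*Z*Z*Z*Z*Z*Z ⇒ v*Z*Z*Z*Z*Z*Z ⇒ v*v*Z*Z*Z*Z*Z ⇒ v*v*v*Z*Z*Z*Z ⇒ v*v*v*v*Z*Z*Z ⇒ v*v*v*v*v*Z*Z ⇒ v*v*v*v*v*v*Z ⇒ v*v*v*v*v*v*v

S ⇒ S*Z   [S -> S * Z]
S*Z ⇒ S*Z*Z   [S -> S * Z]
S*Z*Z ⇒ S*Z*Z*Z   [S -> S * Z]
S*Z*Z*Z ⇒ S*Z*Z*Z*Z   [S -> S * Z]
S*Z*Z*Z*Z ⇒ S*Z*Z*Z*Z*Z   [S -> S * Z]
S*Z*Z*Z*Z*Z ⇒ S*Z*Z*Z*Z*Z*Z   [S -> S * Z]
S*Z*Z*Z*Z*Z*Z ⇒ Z*Z*Z*Z*Z*Z*Z   [S -> Z]
Z*Z*Z*Z*Z*Z*Z ⇒ v*Z*Z*Z*Z*Z*Z   [Z -> v]
v*Z*Z*Z*Z*Z*Z ⇒ v*v*Z*Z*Z*Z*Z   [Z -> v]
v*v*Z*Z*Z*Z*Z ⇒ v*v*v*Z*Z*Z*Z   [Z -> v]
v*v*v*Z*Z*Z*Z ⇒ v*v*v*v*Z*Z*Z   [Z -> v]
v*v*v*v*Z*Z*Z ⇒ v*v*v*v*v*Z*Z   [Z -> v]
v*v*v*v*v*Z*Z ⇒ v*v*v*v*v*v*Z   [Z -> v]
v*v*v*v*v*v*Z ⇒ v*v*v*v*v*v*v   [Z -> v]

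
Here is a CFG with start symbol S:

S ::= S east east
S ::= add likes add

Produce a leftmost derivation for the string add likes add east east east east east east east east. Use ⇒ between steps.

S ⇒ S east east ⇒ S east east east east ⇒ S east east east east east east ⇒ S east east east east east east east east ⇒ add likes add east east east east east east east east

S ⇒ S east east   [S ::= S east east]
S east east ⇒ S east east east east   [S ::= S east east]
S east east east east ⇒ S east east east east east east   [S ::= S east east]
S east east east east east east ⇒ S east east east east east east east east   [S ::= S east east]
S east east east east east east east east ⇒ add likes add east east east east east east east east   [S ::= add likes add]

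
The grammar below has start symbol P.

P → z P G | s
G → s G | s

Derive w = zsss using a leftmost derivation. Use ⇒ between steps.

P ⇒ zPG   [P → z P G]
zPG ⇒ zsG   [P → s]
zsG ⇒ zssG   [G → s G]
zssG ⇒ zsss   [G → s]

P ⇒ zPG ⇒ zsG ⇒ zssG ⇒ zsss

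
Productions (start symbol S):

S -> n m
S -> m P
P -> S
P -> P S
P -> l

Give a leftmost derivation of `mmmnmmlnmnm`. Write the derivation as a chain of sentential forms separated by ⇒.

S ⇒ mP   [S -> m P]
mP ⇒ mS   [P -> S]
mS ⇒ mmP   [S -> m P]
mmP ⇒ mmS   [P -> S]
mmS ⇒ mmmP   [S -> m P]
mmmP ⇒ mmmPS   [P -> P S]
mmmPS ⇒ mmmPSS   [P -> P S]
mmmPSS ⇒ mmmPSSS   [P -> P S]
mmmPSSS ⇒ mmmSSSS   [P -> S]
mmmSSSS ⇒ mmmnmSSS   [S -> n m]
mmmnmSSS ⇒ mmmnmmPSS   [S -> m P]
mmmnmmPSS ⇒ mmmnmmlSS   [P -> l]
mmmnmmlSS ⇒ mmmnmmlnmS   [S -> n m]
mmmnmmlnmS ⇒ mmmnmmlnmnm   [S -> n m]

S ⇒ mP ⇒ mS ⇒ mmP ⇒ mmS ⇒ mmmP ⇒ mmmPS ⇒ mmmPSS ⇒ mmmPSSS ⇒ mmmSSSS ⇒ mmmnmSSS ⇒ mmmnmmPSS ⇒ mmmnmmlSS ⇒ mmmnmmlnmS ⇒ mmmnmmlnmnm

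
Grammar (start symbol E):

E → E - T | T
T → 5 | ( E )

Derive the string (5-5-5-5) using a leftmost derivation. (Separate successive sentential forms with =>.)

E => T => (E) => (E-T) => (E-T-T) => (E-T-T-T) => (T-T-T-T) => (5-T-T-T) => (5-5-T-T) => (5-5-5-T) => (5-5-5-5)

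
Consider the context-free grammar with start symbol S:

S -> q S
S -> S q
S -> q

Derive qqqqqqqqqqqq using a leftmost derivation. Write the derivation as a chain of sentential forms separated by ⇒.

S⇒Sq⇒qSq⇒qSqq⇒qSqqq⇒qqSqqq⇒qqSqqqq⇒qqqSqqqq⇒qqqSqqqqq⇒qqqqSqqqqq⇒qqqqqSqqqqq⇒qqqqqSqqqqqq⇒qqqqqqqqqqqq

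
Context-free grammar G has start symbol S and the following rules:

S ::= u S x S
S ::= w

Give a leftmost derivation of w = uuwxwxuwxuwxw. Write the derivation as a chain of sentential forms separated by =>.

S => uSxS   [S ::= u S x S]
uSxS => uuSxSxS   [S ::= u S x S]
uuSxSxS => uuwxSxS   [S ::= w]
uuwxSxS => uuwxwxS   [S ::= w]
uuwxwxS => uuwxwxuSxS   [S ::= u S x S]
uuwxwxuSxS => uuwxwxuwxS   [S ::= w]
uuwxwxuwxS => uuwxwxuwxuSxS   [S ::= u S x S]
uuwxwxuwxuSxS => uuwxwxuwxuwxS   [S ::= w]
uuwxwxuwxuwxS => uuwxwxuwxuwxw   [S ::= w]

S => uSxS => uuSxSxS => uuwxSxS => uuwxwxS => uuwxwxuSxS => uuwxwxuwxS => uuwxwxuwxuSxS => uuwxwxuwxuwxS => uuwxwxuwxuwxw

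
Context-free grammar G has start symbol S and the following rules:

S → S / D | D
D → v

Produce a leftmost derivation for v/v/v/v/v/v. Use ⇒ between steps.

S ⇒ S/D   [S → S / D]
S/D ⇒ S/D/D   [S → S / D]
S/D/D ⇒ S/D/D/D   [S → S / D]
S/D/D/D ⇒ S/D/D/D/D   [S → S / D]
S/D/D/D/D ⇒ S/D/D/D/D/D   [S → S / D]
S/D/D/D/D/D ⇒ D/D/D/D/D/D   [S → D]
D/D/D/D/D/D ⇒ v/D/D/D/D/D   [D → v]
v/D/D/D/D/D ⇒ v/v/D/D/D/D   [D → v]
v/v/D/D/D/D ⇒ v/v/v/D/D/D   [D → v]
v/v/v/D/D/D ⇒ v/v/v/v/D/D   [D → v]
v/v/v/v/D/D ⇒ v/v/v/v/v/D   [D → v]
v/v/v/v/v/D ⇒ v/v/v/v/v/v   [D → v]

S⇒S/D⇒S/D/D⇒S/D/D/D⇒S/D/D/D/D⇒S/D/D/D/D/D⇒D/D/D/D/D/D⇒v/D/D/D/D/D⇒v/v/D/D/D/D⇒v/v/v/D/D/D⇒v/v/v/v/D/D⇒v/v/v/v/v/D⇒v/v/v/v/v/v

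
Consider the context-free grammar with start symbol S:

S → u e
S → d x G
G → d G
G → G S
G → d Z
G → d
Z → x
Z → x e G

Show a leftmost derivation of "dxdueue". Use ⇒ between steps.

S ⇒ dxG   [S → d x G]
dxG ⇒ dxGS   [G → G S]
dxGS ⇒ dxGSS   [G → G S]
dxGSS ⇒ dxdSS   [G → d]
dxdSS ⇒ dxdueS   [S → u e]
dxdueS ⇒ dxdueue   [S → u e]

S ⇒ dxG ⇒ dxGS ⇒ dxGSS ⇒ dxdSS ⇒ dxdueS ⇒ dxdueue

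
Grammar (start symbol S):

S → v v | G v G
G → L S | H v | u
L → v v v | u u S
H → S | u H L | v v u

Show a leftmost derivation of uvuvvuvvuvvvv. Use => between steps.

S => GvG   [S → G v G]
GvG => uvG   [G → u]
uvG => uvHv   [G → H v]
uvHv => uvuHLv   [H → u H L]
uvuHLv => uvuSLv   [H → S]
uvuSLv => uvuGvGLv   [S → G v G]
uvuGvGLv => uvuHvvGLv   [G → H v]
uvuHvvGLv => uvuvvuvvGLv   [H → v v u]
uvuvvuvvGLv => uvuvvuvvuLv   [G → u]
uvuvvuvvuLv => uvuvvuvvuvvvv   [L → v v v]

S => GvG => uvG => uvHv => uvuHLv => uvuSLv => uvuGvGLv => uvuHvvGLv => uvuvvuvvGLv => uvuvvuvvuLv => uvuvvuvvuvvvv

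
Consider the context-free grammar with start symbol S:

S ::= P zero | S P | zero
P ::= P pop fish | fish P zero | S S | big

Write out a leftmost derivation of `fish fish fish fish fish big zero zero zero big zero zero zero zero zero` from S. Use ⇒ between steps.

S ⇒ P zero   [S ::= P zero]
P zero ⇒ fish P zero zero   [P ::= fish P zero]
fish P zero zero ⇒ fish fish P zero zero zero   [P ::= fish P zero]
fish fish P zero zero zero ⇒ fish fish fish P zero zero zero zero   [P ::= fish P zero]
fish fish fish P zero zero zero zero ⇒ fish fish fish fish P zero zero zero zero zero   [P ::= fish P zero]
fish fish fish fish P zero zero zero zero zero ⇒ fish fish fish fish S S zero zero zero zero zero   [P ::= S S]
fish fish fish fish S S zero zero zero zero zero ⇒ fish fish fish fish P zero S zero zero zero zero zero   [S ::= P zero]
fish fish fish fish P zero S zero zero zero zero zero ⇒ fish fish fish fish fish P zero zero S zero zero zero zero zero   [P ::= fish P zero]
fish fish fish fish fish P zero zero S zero zero zero zero zero ⇒ fish fish fish fish fish big zero zero S zero zero zero zero zero   [P ::= big]
fish fish fish fish fish big zero zero S zero zero zero zero zero ⇒ fish fish fish fish fish big zero zero S P zero zero zero zero zero   [S ::= S P]
fish fish fish fish fish big zero zero S P zero zero zero zero zero ⇒ fish fish fish fish fish big zero zero zero P zero zero zero zero zero   [S ::= zero]
fish fish fish fish fish big zero zero zero P zero zero zero zero zero ⇒ fish fish fish fish fish big zero zero zero big zero zero zero zero zero   [P ::= big]

S ⇒ P zero ⇒ fish P zero zero ⇒ fish fish P zero zero zero ⇒ fish fish fish P zero zero zero zero ⇒ fish fish fish fish P zero zero zero zero zero ⇒ fish fish fish fish S S zero zero zero zero zero ⇒ fish fish fish fish P zero S zero zero zero zero zero ⇒ fish fish fish fish fish P zero zero S zero zero zero zero zero ⇒ fish fish fish fish fish big zero zero S zero zero zero zero zero ⇒ fish fish fish fish fish big zero zero S P zero zero zero zero zero ⇒ fish fish fish fish fish big zero zero zero P zero zero zero zero zero ⇒ fish fish fish fish fish big zero zero zero big zero zero zero zero zero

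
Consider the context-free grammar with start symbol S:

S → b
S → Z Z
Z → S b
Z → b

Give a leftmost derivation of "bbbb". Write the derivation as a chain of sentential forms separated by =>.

S=>ZZ=>SbZ=>bbZ=>bbSb=>bbbb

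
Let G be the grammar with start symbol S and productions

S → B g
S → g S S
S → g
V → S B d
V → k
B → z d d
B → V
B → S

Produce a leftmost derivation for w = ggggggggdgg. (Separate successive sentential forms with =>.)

S => gSS => ggSSS => gggSS => gggBgS => gggVgS => gggSBdgS => ggggSSBdgS => ggggBgSBdgS => ggggSgSBdgS => ggggggSBdgS => gggggggBdgS => gggggggSdgS => ggggggggdgS => ggggggggdgg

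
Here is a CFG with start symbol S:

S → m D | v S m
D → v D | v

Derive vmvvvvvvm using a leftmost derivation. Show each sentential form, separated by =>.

S => vSm   [S → v S m]
vSm => vmDm   [S → m D]
vmDm => vmvDm   [D → v D]
vmvDm => vmvvDm   [D → v D]
vmvvDm => vmvvvDm   [D → v D]
vmvvvDm => vmvvvvDm   [D → v D]
vmvvvvDm => vmvvvvvDm   [D → v D]
vmvvvvvDm => vmvvvvvvm   [D → v]

S => vSm => vmDm => vmvDm => vmvvDm => vmvvvDm => vmvvvvDm => vmvvvvvDm => vmvvvvvvm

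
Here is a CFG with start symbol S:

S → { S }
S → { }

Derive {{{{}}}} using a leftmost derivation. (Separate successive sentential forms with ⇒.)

S ⇒ {S}   [S → { S }]
{S} ⇒ {{S}}   [S → { S }]
{{S}} ⇒ {{{S}}}   [S → { S }]
{{{S}}} ⇒ {{{{}}}}   [S → { }]

S⇒{S}⇒{{S}}⇒{{{S}}}⇒{{{{}}}}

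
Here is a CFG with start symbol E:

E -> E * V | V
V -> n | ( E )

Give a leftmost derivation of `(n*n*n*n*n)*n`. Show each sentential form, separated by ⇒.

E⇒E*V⇒V*V⇒(E)*V⇒(E*V)*V⇒(E*V*V)*V⇒(E*V*V*V)*V⇒(E*V*V*V*V)*V⇒(V*V*V*V*V)*V⇒(n*V*V*V*V)*V⇒(n*n*V*V*V)*V⇒(n*n*n*V*V)*V⇒(n*n*n*n*V)*V⇒(n*n*n*n*n)*V⇒(n*n*n*n*n)*n

E ⇒ E*V   [E -> E * V]
E*V ⇒ V*V   [E -> V]
V*V ⇒ (E)*V   [V -> ( E )]
(E)*V ⇒ (E*V)*V   [E -> E * V]
(E*V)*V ⇒ (E*V*V)*V   [E -> E * V]
(E*V*V)*V ⇒ (E*V*V*V)*V   [E -> E * V]
(E*V*V*V)*V ⇒ (E*V*V*V*V)*V   [E -> E * V]
(E*V*V*V*V)*V ⇒ (V*V*V*V*V)*V   [E -> V]
(V*V*V*V*V)*V ⇒ (n*V*V*V*V)*V   [V -> n]
(n*V*V*V*V)*V ⇒ (n*n*V*V*V)*V   [V -> n]
(n*n*V*V*V)*V ⇒ (n*n*n*V*V)*V   [V -> n]
(n*n*n*V*V)*V ⇒ (n*n*n*n*V)*V   [V -> n]
(n*n*n*n*V)*V ⇒ (n*n*n*n*n)*V   [V -> n]
(n*n*n*n*n)*V ⇒ (n*n*n*n*n)*n   [V -> n]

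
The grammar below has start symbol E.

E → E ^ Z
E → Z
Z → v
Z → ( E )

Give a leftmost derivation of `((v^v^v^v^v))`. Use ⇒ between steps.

E ⇒ Z ⇒ (E) ⇒ (Z) ⇒ ((E)) ⇒ ((E^Z)) ⇒ ((E^Z^Z)) ⇒ ((E^Z^Z^Z)) ⇒ ((E^Z^Z^Z^Z)) ⇒ ((Z^Z^Z^Z^Z)) ⇒ ((v^Z^Z^Z^Z)) ⇒ ((v^v^Z^Z^Z)) ⇒ ((v^v^v^Z^Z)) ⇒ ((v^v^v^v^Z)) ⇒ ((v^v^v^v^v))

E ⇒ Z   [E → Z]
Z ⇒ (E)   [Z → ( E )]
(E) ⇒ (Z)   [E → Z]
(Z) ⇒ ((E))   [Z → ( E )]
((E)) ⇒ ((E^Z))   [E → E ^ Z]
((E^Z)) ⇒ ((E^Z^Z))   [E → E ^ Z]
((E^Z^Z)) ⇒ ((E^Z^Z^Z))   [E → E ^ Z]
((E^Z^Z^Z)) ⇒ ((E^Z^Z^Z^Z))   [E → E ^ Z]
((E^Z^Z^Z^Z)) ⇒ ((Z^Z^Z^Z^Z))   [E → Z]
((Z^Z^Z^Z^Z)) ⇒ ((v^Z^Z^Z^Z))   [Z → v]
((v^Z^Z^Z^Z)) ⇒ ((v^v^Z^Z^Z))   [Z → v]
((v^v^Z^Z^Z)) ⇒ ((v^v^v^Z^Z))   [Z → v]
((v^v^v^Z^Z)) ⇒ ((v^v^v^v^Z))   [Z → v]
((v^v^v^v^Z)) ⇒ ((v^v^v^v^v))   [Z → v]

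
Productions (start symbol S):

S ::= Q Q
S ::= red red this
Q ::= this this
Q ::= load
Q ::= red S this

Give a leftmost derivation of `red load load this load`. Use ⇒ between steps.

S ⇒ Q Q   [S ::= Q Q]
Q Q ⇒ red S this Q   [Q ::= red S this]
red S this Q ⇒ red Q Q this Q   [S ::= Q Q]
red Q Q this Q ⇒ red load Q this Q   [Q ::= load]
red load Q this Q ⇒ red load load this Q   [Q ::= load]
red load load this Q ⇒ red load load this load   [Q ::= load]

S ⇒ Q Q ⇒ red S this Q ⇒ red Q Q this Q ⇒ red load Q this Q ⇒ red load load this Q ⇒ red load load this load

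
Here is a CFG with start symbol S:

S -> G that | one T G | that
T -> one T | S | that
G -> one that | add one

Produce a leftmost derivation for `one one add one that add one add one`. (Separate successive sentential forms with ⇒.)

S ⇒ one T G ⇒ one S G ⇒ one one T G G ⇒ one one S G G ⇒ one one G that G G ⇒ one one add one that G G ⇒ one one add one that add one G ⇒ one one add one that add one add one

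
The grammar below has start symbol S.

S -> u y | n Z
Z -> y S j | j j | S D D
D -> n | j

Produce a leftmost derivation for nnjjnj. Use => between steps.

S => nZ   [S -> n Z]
nZ => nSDD   [Z -> S D D]
nSDD => nnZDD   [S -> n Z]
nnZDD => nnjjDD   [Z -> j j]
nnjjDD => nnjjnD   [D -> n]
nnjjnD => nnjjnj   [D -> j]

S=>nZ=>nSDD=>nnZDD=>nnjjDD=>nnjjnD=>nnjjnj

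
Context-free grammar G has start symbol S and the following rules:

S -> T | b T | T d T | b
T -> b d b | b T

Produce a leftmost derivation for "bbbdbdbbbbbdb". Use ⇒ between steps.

S ⇒ TdT   [S -> T d T]
TdT ⇒ bTdT   [T -> b T]
bTdT ⇒ bbTdT   [T -> b T]
bbTdT ⇒ bbbdbdT   [T -> b d b]
bbbdbdT ⇒ bbbdbdbT   [T -> b T]
bbbdbdbT ⇒ bbbdbdbbT   [T -> b T]
bbbdbdbbT ⇒ bbbdbdbbbT   [T -> b T]
bbbdbdbbbT ⇒ bbbdbdbbbbT   [T -> b T]
bbbdbdbbbbT ⇒ bbbdbdbbbbbdb   [T -> b d b]

S ⇒ TdT ⇒ bTdT ⇒ bbTdT ⇒ bbbdbdT ⇒ bbbdbdbT ⇒ bbbdbdbbT ⇒ bbbdbdbbbT ⇒ bbbdbdbbbbT ⇒ bbbdbdbbbbbdb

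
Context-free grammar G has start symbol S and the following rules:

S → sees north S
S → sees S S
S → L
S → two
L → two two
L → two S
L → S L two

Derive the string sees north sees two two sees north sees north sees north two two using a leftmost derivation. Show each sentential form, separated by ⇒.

S ⇒ sees north S   [S → sees north S]
sees north S ⇒ sees north sees S S   [S → sees S S]
sees north sees S S ⇒ sees north sees L S   [S → L]
sees north sees L S ⇒ sees north sees two two S   [L → two two]
sees north sees two two S ⇒ sees north sees two two sees north S   [S → sees north S]
sees north sees two two sees north S ⇒ sees north sees two two sees north sees north S   [S → sees north S]
sees north sees two two sees north sees north S ⇒ sees north sees two two sees north sees north sees north S   [S → sees north S]
sees north sees two two sees north sees north sees north S ⇒ sees north sees two two sees north sees north sees north L   [S → L]
sees north sees two two sees north sees north sees north L ⇒ sees north sees two two sees north sees north sees north two two   [L → two two]

S ⇒ sees north S ⇒ sees north sees S S ⇒ sees north sees L S ⇒ sees north sees two two S ⇒ sees north sees two two sees north S ⇒ sees north sees two two sees north sees north S ⇒ sees north sees two two sees north sees north sees north S ⇒ sees north sees two two sees north sees north sees north L ⇒ sees north sees two two sees north sees north sees north two two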